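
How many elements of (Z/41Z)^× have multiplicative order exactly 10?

φ(41) = 41 − 1 = 40 = 2^3 · 5.
Since (Z/41Z)^× is cyclic of order 40, the number of elements of order d is φ(d) when d | 40 and 0 otherwise.
10 = 2 · 5 divides 40, and φ(10) = 4.

4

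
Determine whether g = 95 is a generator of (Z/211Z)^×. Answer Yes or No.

No

φ(211) = 211 − 1 = 210 = 2 · 3 · 5 · 7.
95 is a primitive root mod 211 iff 95^(φ(211)/q) ≢ 1 for every prime q | φ(211), i.e. q ∈ {2, 3, 5, 7}.
95^105 ≡ 1 (mod 211)  [q = 2: ≡ 1 ✗]
95^70 ≡ 196 (mod 211)  [q = 3: ≢ 1 ✓]
95^42 ≡ 107 (mod 211)  [q = 5: ≢ 1 ✓]
95^30 ≡ 58 (mod 211)  [q = 7: ≢ 1 ✓]
Since 95^105 ≡ 1, the order of 95 divides 105 < 210, so 95 is not a primitive root.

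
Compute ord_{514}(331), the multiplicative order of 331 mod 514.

By Lagrange's theorem, ord_514(331) divides φ(514) = φ(2)·φ(257) = 1·256 = 256 = 2^8.
Divisors of 256: 1, 2, 4, 8, 16, 32, 64, 128, 256.
Check 331^d mod 514 for each divisor in increasing order:
331^1 ≡ 331
331^2 ≡ 79
331^4 ≡ 73
331^8 ≡ 189
331^16 ≡ 255
331^32 ≡ 261
331^64 ≡ 273
331^128 ≡ 513
331^256 ≡ 1
Hence ord(331) = 256.

256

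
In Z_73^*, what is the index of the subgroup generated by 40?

The order of 40 must divide φ(73) = 73 − 1 = 72 = 2^3 · 3^2.
Divisors of 72: 1, 2, 3, 4, 6, 8, 9, 12, 18, 24, 36, 72.
Compute 40^d (mod 73) for the divisors d until we hit 1:
40^1 ≡ 40
40^2 ≡ 67
40^3 ≡ 52
40^4 ≡ 36
40^6 ≡ 3
40^8 ≡ 55
40^9 ≡ 10
40^12 ≡ 9
40^18 ≡ 27
40^24 ≡ 8
40^36 ≡ 72
40^72 ≡ 1
So ord_73(40) = 72, hence |⟨40⟩| = 72.
[(Z/73Z)^× : ⟨40⟩] = 72/72 = 1.

1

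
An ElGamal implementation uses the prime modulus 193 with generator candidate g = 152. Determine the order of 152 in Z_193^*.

ord(152) | φ(193) = 193 − 1 = 192 = 2^6 · 3.
Divisors of 192: 1, 2, 3, 4, 6, 8, 12, 16, 24, 32, 48, 64, 96, 192.
Test each divisor d:
152^1 ≡ 152
152^2 ≡ 137
152^3 ≡ 173
152^4 ≡ 48
152^6 ≡ 14
152^8 ≡ 181
152^12 ≡ 3
152^16 ≡ 144
152^24 ≡ 9
152^32 ≡ 85
152^48 ≡ 81
152^64 ≡ 84
152^96 ≡ 192
152^192 ≡ 1
The smallest such exponent is 192, so the order of 152 is 192.

192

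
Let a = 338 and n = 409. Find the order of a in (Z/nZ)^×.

102

ord(338) | φ(409) = 409 − 1 = 408 = 2^3 · 3 · 17.
Divisors of 408: 1, 2, 3, 4, 6, 8, 12, 17, 24, 34, 51, 68, 102, 136, 204, 408.
Evaluate successive powers at the divisors of 408:
338^1 ≡ 338
338^2 ≡ 133
338^3 ≡ 373
338^4 ≡ 102
338^6 ≡ 69
338^8 ≡ 179
338^12 ≡ 262
338^17 ≡ 356
338^24 ≡ 341
338^34 ≡ 355
338^51 ≡ 408
338^68 ≡ 53
338^102 ≡ 1
Hence ord(338) = 102.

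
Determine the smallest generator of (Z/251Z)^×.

φ(251) = 251 − 1 = 250 = 2 · 5^3.
Test candidates g = 2, 3, … against the prime factors q ∈ {2, 5} of φ(251): g is a generator iff g^(250/q) ≢ 1 for every such q.
g = 2: 2^125 ≡ 250; 2^50 ≡ 1 — hits 1, so not a primitive root.
g = 3: 3^125 ≡ 1 — hits 1, so not a primitive root.
g = 4: 4^125 ≡ 1 — hits 1, so not a primitive root.
g = 5: 5^125 ≡ 1 — hits 1, so not a primitive root.
g = 6: 6^125 ≡ 250; 6^50 ≡ 219 — none is 1, so 6 is a primitive root.
So 6 is the smallest generator of (Z/251Z)^×.

6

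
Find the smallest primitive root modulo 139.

φ(139) = 139 − 1 = 138 = 2 · 3 · 23.
g is a primitive root iff g^(138/q) ≢ 1 (mod 139) for each prime q ∈ {2, 3, 23}.
g = 2: 2^69 ≡ 138; 2^46 ≡ 96; 2^6 ≡ 64 — none is 1, so 2 is a primitive root.
Hence the least primitive root of 139 is 2.

2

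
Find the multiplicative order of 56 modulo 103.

Since 56 ∈ (Z/103Z)^×, its order divides φ(103) = 103 − 1 = 102 = 2 · 3 · 17.
Divisors of 102: 1, 2, 3, 6, 17, 34, 51, 102.
Check 56^d mod 103 for each divisor in increasing order:
56^1 ≡ 56
56^2 ≡ 46
56^3 ≡ 1
Hence ord(56) = 3.

3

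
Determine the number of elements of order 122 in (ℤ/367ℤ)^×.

60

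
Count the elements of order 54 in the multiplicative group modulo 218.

18

φ(218) = φ(2)·φ(109) = 1·108 = 108 = 2^2 · 3^3.
Since (Z/218Z)^× is cyclic of order 108, the number of elements of order d is φ(d) when d | 108 and 0 otherwise.
54 = 2 · 3^3 divides 108, and φ(54) = 18.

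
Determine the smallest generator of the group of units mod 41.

6

φ(41) = 41 − 1 = 40 = 2^3 · 5.
Test candidates g = 2, 3, … against the prime factors q ∈ {2, 5} of φ(41): g is a generator iff g^(40/q) ≢ 1 for every such q.
g = 2: 2^20 ≡ 1 — hits 1, so not a primitive root.
g = 3: 3^20 ≡ 40; 3^8 ≡ 1 — hits 1, so not a primitive root.
g = 4: 4^20 ≡ 1 — hits 1, so not a primitive root.
g = 5: 5^20 ≡ 1 — hits 1, so not a primitive root.
g = 6: 6^20 ≡ 40; 6^8 ≡ 10 — none is 1, so 6 is a primitive root.
The smallest primitive root modulo 41 is 6.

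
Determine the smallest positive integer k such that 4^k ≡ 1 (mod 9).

The order of 4 must divide φ(9) = φ(3^2) = 3·(3−1) = 6 = 2 · 3.
Divisors of 6: 1, 2, 3, 6.
Compute 4^d (mod 9) for the divisors d until we hit 1:
4^1 ≡ 4
4^2 ≡ 7
4^3 ≡ 1
Hence ord(4) = 3.

3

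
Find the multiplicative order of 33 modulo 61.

20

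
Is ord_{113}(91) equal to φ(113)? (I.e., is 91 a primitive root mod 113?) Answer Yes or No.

φ(113) = 113 − 1 = 112 = 2^4 · 7.
91 is a primitive root mod 113 iff 91^(φ(113)/q) ≢ 1 for every prime q | φ(113), i.e. q ∈ {2, 7}.
91^56 ≡ 1 (mod 113)  [q = 2: ≡ 1 ✗]
91^16 ≡ 28 (mod 113)  [q = 7: ≢ 1 ✓]
Since 91^56 ≡ 1, the order of 91 divides 56 < 112, so 91 is not a primitive root.

No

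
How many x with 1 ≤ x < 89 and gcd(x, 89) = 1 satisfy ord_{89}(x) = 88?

40

φ(89) = 89 − 1 = 88 = 2^3 · 11.
Since (Z/89Z)^× is cyclic of order 88, the number of elements of order d is φ(d) when d | 88 and 0 otherwise.
88 = 2^3 · 11 divides 88, and φ(88) = 40.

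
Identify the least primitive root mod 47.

5

φ(47) = 47 − 1 = 46 = 2 · 23.
Test candidates g = 2, 3, … against the prime factors q ∈ {2, 23} of φ(47): g is a generator iff g^(46/q) ≢ 1 for every such q.
g = 2: 2^23 ≡ 1 — hits 1, so not a primitive root.
g = 3: 3^23 ≡ 1 — hits 1, so not a primitive root.
g = 4: 4^23 ≡ 1 — hits 1, so not a primitive root.
g = 5: 5^23 ≡ 46; 5^2 ≡ 25 — none is 1, so 5 is a primitive root.
So 5 is the smallest generator of (Z/47Z)^×.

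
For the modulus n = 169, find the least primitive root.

φ(169) = φ(13^2) = 13·(13−1) = 156 = 2^2 · 3 · 13.
g is a primitive root iff g^(156/q) ≢ 1 (mod 169) for each prime q ∈ {2, 3, 13}.
g = 2: 2^78 ≡ 168; 2^52 ≡ 146; 2^12 ≡ 40 — none is 1, so 2 is a primitive root.
So 2 is the smallest generator of (Z/169Z)^×.

2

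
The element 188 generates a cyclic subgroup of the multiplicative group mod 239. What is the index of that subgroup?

Since 188 ∈ (Z/239Z)^×, its order divides φ(239) = 239 − 1 = 238 = 2 · 7 · 17.
Divisors of 238: 1, 2, 7, 14, 17, 34, 119, 238.
Check 188^d mod 239 for each divisor in increasing order:
188^1 ≡ 188 (mod 239)
188^2 ≡ 211 (mod 239)
188^7 ≡ 76 (mod 239)
188^14 ≡ 40 (mod 239)
188^17 ≡ 238 (mod 239)
188^34 ≡ 1 (mod 239) ✓
Thus |⟨188⟩| = ord(188) = 34.
The index is φ(239) / ord(188) = 238 / 34 = 7.

7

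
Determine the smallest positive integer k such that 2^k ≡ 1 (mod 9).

The order of 2 must divide φ(9) = φ(3^2) = 3·(3−1) = 6 = 2 · 3.
Divisors of 6: 1, 2, 3, 6.
Evaluate successive powers at the divisors of 6:
2^1 ≡ 2 (mod 9)
2^2 ≡ 4 (mod 9)
2^3 ≡ 8 (mod 9)
2^6 ≡ 1 (mod 9) ✓
Therefore the multiplicative order of 2 modulo 9 is 6.

6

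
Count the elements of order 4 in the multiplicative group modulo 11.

0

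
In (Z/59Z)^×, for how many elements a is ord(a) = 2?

1

φ(59) = 59 − 1 = 58 = 2 · 29.
(Z/59Z)^× is cyclic (|G| = 58); a cyclic group of order m has exactly φ(d) elements of each order d | m, and none otherwise.
2 | 58, and φ(2) = 2 − 1 = 1.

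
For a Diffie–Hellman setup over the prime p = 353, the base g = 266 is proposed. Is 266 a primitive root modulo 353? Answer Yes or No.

Yes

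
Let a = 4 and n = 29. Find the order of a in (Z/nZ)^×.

14

Since 4 ∈ (Z/29Z)^×, its order divides φ(29) = 29 − 1 = 28 = 2^2 · 7.
Divisors of 28: 1, 2, 4, 7, 14, 28.
Test each divisor d:
4^1 ≡ 4 (mod 29)
4^2 ≡ 16 (mod 29)
4^4 ≡ 24 (mod 29)
4^7 ≡ 28 (mod 29)
4^14 ≡ 1 (mod 29) ✓
So ord_29(4) = 14.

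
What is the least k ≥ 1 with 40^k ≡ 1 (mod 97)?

Since 40 ∈ (Z/97Z)^×, its order divides φ(97) = 97 − 1 = 96 = 2^5 · 3.
Divisors of 96: 1, 2, 3, 4, 6, 8, 12, 16, 24, 32, 48, 96.
Test each divisor d:
40^1 ≡ 40
40^2 ≡ 48
40^3 ≡ 77
40^4 ≡ 73
40^6 ≡ 12
40^8 ≡ 91
40^12 ≡ 47
40^16 ≡ 36
40^24 ≡ 75
40^32 ≡ 35
40^48 ≡ 96
40^96 ≡ 1
Hence ord(40) = 96.

96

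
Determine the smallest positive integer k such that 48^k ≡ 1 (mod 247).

ord(48) | φ(247) = φ(13·19) = (13−1)·(19−1) = 12·18 = 216 = 2^3 · 3^3.
Divisors of 216: 1, 2, 3, 4, 6, 8, 9, 12, 18, 24, 27, 36, 54, 72, 108, 216.
Compute 48^d (mod 247) for the divisors d until we hit 1:
48^1 ≡ 48 (mod 247)
48^2 ≡ 81 (mod 247)
48^3 ≡ 183 (mod 247)
48^4 ≡ 139 (mod 247)
48^6 ≡ 144 (mod 247)
48^8 ≡ 55 (mod 247)
48^9 ≡ 170 (mod 247)
48^12 ≡ 235 (mod 247)
48^18 ≡ 1 (mod 247) ✓
Hence ord(48) = 18.

18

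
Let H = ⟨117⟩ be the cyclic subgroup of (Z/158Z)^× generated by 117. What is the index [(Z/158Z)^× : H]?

6

ord(117) | φ(158) = φ(2)·φ(79) = 1·78 = 78 = 2 · 3 · 13.
Divisors of 78: 1, 2, 3, 6, 13, 26, 39, 78.
Test each divisor d:
117^1 ≡ 117 (mod 158)
117^2 ≡ 101 (mod 158)
117^3 ≡ 125 (mod 158)
117^6 ≡ 141 (mod 158)
117^13 ≡ 1 (mod 158) ✓
So ord_158(117) = 13, hence |⟨117⟩| = 13.
The index is φ(158) / ord(117) = 78 / 13 = 6.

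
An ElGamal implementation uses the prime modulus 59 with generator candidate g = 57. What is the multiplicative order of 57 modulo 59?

The order of 57 must divide φ(59) = 59 − 1 = 58 = 2 · 29.
Divisors of 58: 1, 2, 29, 58.
Check 57^d mod 59 for each divisor in increasing order:
57^1 ≡ 57 (mod 59)
57^2 ≡ 4 (mod 59)
57^29 ≡ 1 (mod 59) ✓
So ord_59(57) = 29.

29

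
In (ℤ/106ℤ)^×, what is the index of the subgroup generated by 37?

2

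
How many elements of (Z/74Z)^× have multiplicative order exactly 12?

φ(74) = φ(2)·φ(37) = 1·36 = 36 = 2^2 · 3^2.
(Z/74Z)^× is cyclic (|G| = 36); a cyclic group of order m has exactly φ(d) elements of each order d | m, and none otherwise.
12 = 2^2 · 3 divides 36, and φ(12) = 4.

4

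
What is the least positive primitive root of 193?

5

φ(193) = 193 − 1 = 192 = 2^6 · 3.
Test candidates g = 2, 3, … against the prime factors q ∈ {2, 3} of φ(193): g is a generator iff g^(192/q) ≢ 1 for every such q.
g = 2: 2^96 ≡ 1 — hits 1, so not a primitive root.
g = 3: 3^96 ≡ 1 — hits 1, so not a primitive root.
g = 4: 4^96 ≡ 1 — hits 1, so not a primitive root.
g = 5: 5^96 ≡ 192; 5^64 ≡ 84 — none is 1, so 5 is a primitive root.
The smallest primitive root modulo 193 is 5.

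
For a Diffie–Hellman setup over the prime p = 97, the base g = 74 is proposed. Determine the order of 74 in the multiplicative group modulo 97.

96

ord(74) | φ(97) = 97 − 1 = 96 = 2^5 · 3.
Divisors of 96: 1, 2, 3, 4, 6, 8, 12, 16, 24, 32, 48, 96.
Test each divisor d:
74^1 ≡ 74
74^2 ≡ 44
74^3 ≡ 55
74^4 ≡ 93
74^6 ≡ 18
74^8 ≡ 16
74^12 ≡ 33
74^16 ≡ 62
74^24 ≡ 22
74^32 ≡ 61
74^48 ≡ 96
74^96 ≡ 1
Therefore the multiplicative order of 74 modulo 97 is 96.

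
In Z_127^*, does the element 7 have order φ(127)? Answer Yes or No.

Yes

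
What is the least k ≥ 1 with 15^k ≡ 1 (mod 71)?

Since 15 ∈ (Z/71Z)^×, its order divides φ(71) = 71 − 1 = 70 = 2 · 5 · 7.
Divisors of 70: 1, 2, 5, 7, 10, 14, 35, 70.
Test each divisor d:
15^1 ≡ 15
15^2 ≡ 12
15^5 ≡ 30
15^7 ≡ 5
15^10 ≡ 48
15^14 ≡ 25
15^35 ≡ 1
Hence ord(15) = 35.

35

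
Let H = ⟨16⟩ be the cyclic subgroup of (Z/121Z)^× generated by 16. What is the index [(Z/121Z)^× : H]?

2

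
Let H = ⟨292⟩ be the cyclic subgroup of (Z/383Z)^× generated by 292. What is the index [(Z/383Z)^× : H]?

Since 292 ∈ (Z/383Z)^×, its order divides φ(383) = 383 − 1 = 382 = 2 · 191.
Divisors of 382: 1, 2, 191, 382.
Compute 292^d (mod 383) for the divisors d until we hit 1:
292^1 ≡ 292 (mod 383)
292^2 ≡ 238 (mod 383)
292^191 ≡ 1 (mod 383) ✓
The order of 292 is 191, so the subgroup it generates has 191 elements.
Index = |(Z/383Z)^×| / |⟨292⟩| = 382 / 191 = 2.

2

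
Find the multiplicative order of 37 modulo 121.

55

The order of 37 must divide φ(121) = φ(11^2) = 11·(11−1) = 110 = 2 · 5 · 11.
Divisors of 110: 1, 2, 5, 10, 11, 22, 55, 110.
Compute 37^d (mod 121) for the divisors d until we hit 1:
37^1 ≡ 37 (mod 121)
37^2 ≡ 38 (mod 121)
37^5 ≡ 67 (mod 121)
37^10 ≡ 12 (mod 121)
37^11 ≡ 81 (mod 121)
37^22 ≡ 27 (mod 121)
37^55 ≡ 1 (mod 121) ✓
Hence ord(37) = 55.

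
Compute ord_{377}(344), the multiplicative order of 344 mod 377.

Since 344 ∈ (Z/377Z)^×, its order divides φ(377) = φ(13·29) = (13−1)·(29−1) = 12·28 = 336 = 2^4 · 3 · 7.
Divisors of 336: 1, 2, 3, 4, 6, 7, 8, 12, 14, 16, 21, 24, 28, 42, 48, 56, 84, 112, 168, 336.
Compute 344^d (mod 377) for the divisors d until we hit 1:
344^1 ≡ 344 (mod 377)
344^2 ≡ 335 (mod 377)
344^3 ≡ 255 (mod 377)
344^4 ≡ 256 (mod 377)
344^6 ≡ 181 (mod 377)
344^7 ≡ 59 (mod 377)
344^8 ≡ 315 (mod 377)
344^12 ≡ 339 (mod 377)
344^14 ≡ 88 (mod 377)
344^16 ≡ 74 (mod 377)
344^21 ≡ 291 (mod 377)
344^24 ≡ 313 (mod 377)
344^28 ≡ 204 (mod 377)
344^42 ≡ 233 (mod 377)
344^48 ≡ 326 (mod 377)
344^56 ≡ 146 (mod 377)
344^84 ≡ 1 (mod 377) ✓
Hence ord(344) = 84.

84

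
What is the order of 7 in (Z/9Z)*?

3

The order of 7 must divide φ(9) = φ(3^2) = 3·(3−1) = 6 = 2 · 3.
Divisors of 6: 1, 2, 3, 6.
Compute 7^d (mod 9) for the divisors d until we hit 1:
7^1 ≡ 7 (mod 9)
7^2 ≡ 4 (mod 9)
7^3 ≡ 1 (mod 9) ✓
Therefore the multiplicative order of 7 modulo 9 is 3.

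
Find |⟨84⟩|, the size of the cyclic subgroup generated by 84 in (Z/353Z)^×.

88

Since 84 ∈ (Z/353Z)^×, its order divides φ(353) = 353 − 1 = 352 = 2^5 · 11.
Divisors of 352: 1, 2, 4, 8, 11, 16, 22, 32, 44, 88, 176, 352.
Test each divisor d:
84^1 ≡ 84 (mod 353)
84^2 ≡ 349 (mod 353)
84^4 ≡ 16 (mod 353)
84^8 ≡ 256 (mod 353)
84^11 ≡ 116 (mod 353)
84^16 ≡ 231 (mod 353)
84^22 ≡ 42 (mod 353)
84^32 ≡ 58 (mod 353)
84^44 ≡ 352 (mod 353)
84^88 ≡ 1 (mod 353) ✓
So ord_353(84) = 88.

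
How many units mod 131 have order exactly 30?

0

φ(131) = 131 − 1 = 130 = 2 · 5 · 13.
Since (Z/131Z)^× is cyclic of order 130, the number of elements of order d is φ(d) when d | 130 and 0 otherwise.
Here 130 is not a multiple of 30, so there are no elements of order 30.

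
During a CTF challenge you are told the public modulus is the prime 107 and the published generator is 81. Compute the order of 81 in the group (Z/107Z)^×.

By Lagrange's theorem, ord_107(81) divides φ(107) = 107 − 1 = 106 = 2 · 53.
Divisors of 106: 1, 2, 53, 106.
Check 81^d mod 107 for each divisor in increasing order:
81^1 ≡ 81
81^2 ≡ 34
81^53 ≡ 1
So ord_107(81) = 53.

53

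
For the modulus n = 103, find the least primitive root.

5

φ(103) = 103 − 1 = 102 = 2 · 3 · 17.
g is a primitive root iff g^(102/q) ≢ 1 (mod 103) for each prime q ∈ {2, 3, 17}.
g = 2: 2^51 ≡ 1 — hits 1, so not a primitive root.
g = 3: 3^51 ≡ 102; 3^34 ≡ 1 — hits 1, so not a primitive root.
g = 4: 4^51 ≡ 1 — hits 1, so not a primitive root.
g = 5: 5^51 ≡ 102; 5^34 ≡ 56; 5^6 ≡ 72 — none is 1, so 5 is a primitive root.
So 5 is the smallest generator of (Z/103Z)^×.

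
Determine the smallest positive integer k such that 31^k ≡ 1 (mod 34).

ord(31) | φ(34) = φ(2)·φ(17) = 1·16 = 16 = 2^4.
Divisors of 16: 1, 2, 4, 8, 16.
Compute 31^d (mod 34) for the divisors d until we hit 1:
31^1 ≡ 31 (mod 34)
31^2 ≡ 9 (mod 34)
31^4 ≡ 13 (mod 34)
31^8 ≡ 33 (mod 34)
31^16 ≡ 1 (mod 34) ✓
The smallest such exponent is 16, so the order of 31 is 16.

16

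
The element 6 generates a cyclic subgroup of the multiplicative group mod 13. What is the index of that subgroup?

Since 6 ∈ (Z/13Z)^×, its order divides φ(13) = 13 − 1 = 12 = 2^2 · 3.
Divisors of 12: 1, 2, 3, 4, 6, 12.
Compute 6^d (mod 13) for the divisors d until we hit 1:
6^1 ≡ 6
6^2 ≡ 10
6^3 ≡ 8
6^4 ≡ 9
6^6 ≡ 12
6^12 ≡ 1
Thus |⟨6⟩| = ord(6) = 12.
[(Z/13Z)^× : ⟨6⟩] = 12/12 = 1.

1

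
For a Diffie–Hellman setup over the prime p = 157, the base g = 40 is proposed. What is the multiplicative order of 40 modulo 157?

The order of 40 must divide φ(157) = 157 − 1 = 156 = 2^2 · 3 · 13.
Divisors of 156: 1, 2, 3, 4, 6, 12, 13, 26, 39, 52, 78, 156.
Evaluate successive powers at the divisors of 156:
40^1 ≡ 40 (mod 157)
40^2 ≡ 30 (mod 157)
40^3 ≡ 101 (mod 157)
40^4 ≡ 115 (mod 157)
40^6 ≡ 153 (mod 157)
40^12 ≡ 16 (mod 157)
40^13 ≡ 12 (mod 157)
40^26 ≡ 144 (mod 157)
40^39 ≡ 1 (mod 157) ✓
Hence ord(40) = 39.

39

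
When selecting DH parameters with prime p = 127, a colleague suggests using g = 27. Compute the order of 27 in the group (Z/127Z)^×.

42

Since 27 ∈ (Z/127Z)^×, its order divides φ(127) = 127 − 1 = 126 = 2 · 3^2 · 7.
Divisors of 126: 1, 2, 3, 6, 7, 9, 14, 18, 21, 42, 63, 126.
Test each divisor d:
27^1 ≡ 27
27^2 ≡ 94
27^3 ≡ 125
27^6 ≡ 4
27^7 ≡ 108
27^9 ≡ 119
27^14 ≡ 107
27^18 ≡ 64
27^21 ≡ 126
27^42 ≡ 1
The smallest such exponent is 42, so the order of 27 is 42.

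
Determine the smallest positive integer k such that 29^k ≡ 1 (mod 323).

144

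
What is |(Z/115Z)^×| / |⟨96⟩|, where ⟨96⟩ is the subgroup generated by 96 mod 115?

Since 96 ∈ (Z/115Z)^×, its order divides φ(115) = φ(5·23) = (5−1)·(23−1) = 4·22 = 88 = 2^3 · 11.
Divisors of 88: 1, 2, 4, 8, 11, 22, 44, 88.
Compute 96^d (mod 115) for the divisors d until we hit 1:
96^1 ≡ 96 (mod 115)
96^2 ≡ 16 (mod 115)
96^4 ≡ 26 (mod 115)
96^8 ≡ 101 (mod 115)
96^11 ≡ 1 (mod 115) ✓
The order of 96 is 11, so the subgroup it generates has 11 elements.
Index = |(Z/115Z)^×| / |⟨96⟩| = 88 / 11 = 8.

8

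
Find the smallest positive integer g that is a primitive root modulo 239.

7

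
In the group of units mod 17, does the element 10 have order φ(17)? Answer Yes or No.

Yes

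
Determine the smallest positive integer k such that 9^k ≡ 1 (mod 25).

10

By Lagrange's theorem, ord_25(9) divides φ(25) = φ(5^2) = 5·(5−1) = 20 = 2^2 · 5.
Divisors of 20: 1, 2, 4, 5, 10, 20.
Compute 9^d (mod 25) for the divisors d until we hit 1:
9^1 ≡ 9 (mod 25)
9^2 ≡ 6 (mod 25)
9^4 ≡ 11 (mod 25)
9^5 ≡ 24 (mod 25)
9^10 ≡ 1 (mod 25) ✓
The smallest such exponent is 10, so the order of 9 is 10.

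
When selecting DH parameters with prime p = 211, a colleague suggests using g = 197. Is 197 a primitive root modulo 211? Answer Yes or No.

φ(211) = 211 − 1 = 210 = 2 · 3 · 5 · 7.
It suffices to check that the order of 197 is not a proper divisor of 210: compute 197^(210/q) for q ∈ {2, 3, 5, 7}.
197^105 ≡ 210 (mod 211)  [q = 2: ≢ 1 ✓]
197^70 ≡ 14 (mod 211)  [q = 3: ≢ 1 ✓]
197^42 ≡ 1 (mod 211)  [q = 5: ≡ 1 ✗]
197^30 ≡ 1 (mod 211)  [q = 7: ≡ 1 ✗]
Since 197^42 ≡ 1, the order of 197 divides 42 < 210, so 197 is not a primitive root.

No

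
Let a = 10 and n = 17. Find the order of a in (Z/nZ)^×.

By Lagrange's theorem, ord_17(10) divides φ(17) = 17 − 1 = 16 = 2^4.
Divisors of 16: 1, 2, 4, 8, 16.
Compute 10^d (mod 17) for the divisors d until we hit 1:
10^1 ≡ 10 (mod 17)
10^2 ≡ 15 (mod 17)
10^4 ≡ 4 (mod 17)
10^8 ≡ 16 (mod 17)
10^16 ≡ 1 (mod 17) ✓
The smallest such exponent is 16, so the order of 10 is 16.

16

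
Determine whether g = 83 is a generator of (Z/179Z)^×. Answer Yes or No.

No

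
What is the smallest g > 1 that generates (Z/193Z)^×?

φ(193) = 193 − 1 = 192 = 2^6 · 3.
g is a primitive root iff g^(192/q) ≢ 1 (mod 193) for each prime q ∈ {2, 3}.
g = 2: 2^96 ≡ 1 — hits 1, so not a primitive root.
g = 3: 3^96 ≡ 1 — hits 1, so not a primitive root.
g = 4: 4^96 ≡ 1 — hits 1, so not a primitive root.
g = 5: 5^96 ≡ 192; 5^64 ≡ 84 — none is 1, so 5 is a primitive root.
Hence the least primitive root of 193 is 5.

5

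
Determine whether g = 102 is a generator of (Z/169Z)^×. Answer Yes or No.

Yes

φ(169) = φ(13^2) = 13·(13−1) = 156 = 2^2 · 3 · 13.
It suffices to check that the order of 102 is not a proper divisor of 156: compute 102^(156/q) for q ∈ {2, 3, 13}.
102^78 ≡ 168 (mod 169)  [q = 2: ≢ 1 ✓]
102^52 ≡ 146 (mod 169)  [q = 3: ≢ 1 ✓]
102^12 ≡ 92 (mod 169)  [q = 13: ≢ 1 ✓]
None equal 1, so ord_169(102) = 156: 102 is a primitive root.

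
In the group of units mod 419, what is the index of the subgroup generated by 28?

ord(28) | φ(419) = 419 − 1 = 418 = 2 · 11 · 19.
Divisors of 418: 1, 2, 11, 19, 22, 38, 209, 418.
Evaluate successive powers at the divisors of 418:
28^1 ≡ 28 (mod 419)
28^2 ≡ 365 (mod 419)
28^11 ≡ 49 (mod 419)
28^19 ≡ 334 (mod 419)
28^22 ≡ 306 (mod 419)
28^38 ≡ 102 (mod 419)
28^209 ≡ 1 (mod 419) ✓
So ord_419(28) = 209, hence |⟨28⟩| = 209.
[(Z/419Z)^× : ⟨28⟩] = 418/209 = 2.

2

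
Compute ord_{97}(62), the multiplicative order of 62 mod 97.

6

By Lagrange's theorem, ord_97(62) divides φ(97) = 97 − 1 = 96 = 2^5 · 3.
Divisors of 96: 1, 2, 3, 4, 6, 8, 12, 16, 24, 32, 48, 96.
Test each divisor d:
62^1 ≡ 62 (mod 97)
62^2 ≡ 61 (mod 97)
62^3 ≡ 96 (mod 97)
62^4 ≡ 35 (mod 97)
62^6 ≡ 1 (mod 97) ✓
Hence ord(62) = 6.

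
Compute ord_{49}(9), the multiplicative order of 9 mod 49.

21

The order of 9 must divide φ(49) = φ(7^2) = 7·(7−1) = 42 = 2 · 3 · 7.
Divisors of 42: 1, 2, 3, 6, 7, 14, 21, 42.
Compute 9^d (mod 49) for the divisors d until we hit 1:
9^1 ≡ 9
9^2 ≡ 32
9^3 ≡ 43
9^6 ≡ 36
9^7 ≡ 30
9^14 ≡ 18
9^21 ≡ 1
The smallest such exponent is 21, so the order of 9 is 21.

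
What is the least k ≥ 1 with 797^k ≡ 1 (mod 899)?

420

ord(797) | φ(899) = φ(29·31) = (29−1)·(31−1) = 28·30 = 840 = 2^3 · 3 · 5 · 7.
Divisors of 840: 1, 2, 3, 4, 5, 6, 7, 8, 10, 12, 14, 15, 20, 21, 24, 28, 30, 35, 40, 42, 56, 60, 70, 84, 105, 120, 140, 168, 210, 280, 420, 840.
Test each divisor d:
797^1 ≡ 797
797^2 ≡ 515
797^3 ≡ 511
797^4 ≡ 20
797^5 ≡ 657
797^6 ≡ 411
797^7 ≡ 331
797^8 ≡ 400
797^10 ≡ 129
797^12 ≡ 808
797^14 ≡ 782
797^15 ≡ 247
797^20 ≡ 459
797^21 ≡ 829
797^24 ≡ 190
797^28 ≡ 204
797^30 ≡ 776
797^35 ≡ 99
797^40 ≡ 315
797^42 ≡ 405
797^56 ≡ 262
797^60 ≡ 745
797^70 ≡ 811
797^84 ≡ 407
797^105 ≡ 278
797^120 ≡ 342
797^140 ≡ 552
797^168 ≡ 233
797^210 ≡ 869
797^280 ≡ 842
797^420 ≡ 1
Therefore the multiplicative order of 797 modulo 899 is 420.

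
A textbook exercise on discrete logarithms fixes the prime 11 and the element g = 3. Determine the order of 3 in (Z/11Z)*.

5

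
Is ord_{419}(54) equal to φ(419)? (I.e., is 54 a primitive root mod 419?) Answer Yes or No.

Yes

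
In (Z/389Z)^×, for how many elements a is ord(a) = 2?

1

φ(389) = 389 − 1 = 388 = 2^2 · 97.
In a cyclic group of order 388, there are φ(d) elements of order d for each divisor d of 388, and zero for non-divisors.
2 | 388, and φ(2) = 2 − 1 = 1.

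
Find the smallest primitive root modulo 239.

7

φ(239) = 239 − 1 = 238 = 2 · 7 · 17.
g is a primitive root iff g^(238/q) ≢ 1 (mod 239) for each prime q ∈ {2, 7, 17}.
g = 2: 2^119 ≡ 1 — hits 1, so not a primitive root.
g = 3: 3^119 ≡ 1 — hits 1, so not a primitive root.
g = 4: 4^119 ≡ 1 — hits 1, so not a primitive root.
g = 5: 5^119 ≡ 1 — hits 1, so not a primitive root.
g = 6: 6^119 ≡ 1 — hits 1, so not a primitive root.
g = 7: 7^119 ≡ 238; 7^34 ≡ 24; 7^14 ≡ 211 — none is 1, so 7 is a primitive root.
The smallest primitive root modulo 239 is 7.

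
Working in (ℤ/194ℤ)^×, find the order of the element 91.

12

Since 91 ∈ (Z/194Z)^×, its order divides φ(194) = φ(2)·φ(97) = 1·96 = 96 = 2^5 · 3.
Divisors of 96: 1, 2, 3, 4, 6, 8, 12, 16, 24, 32, 48, 96.
Test each divisor d:
91^1 ≡ 91
91^2 ≡ 133
91^3 ≡ 75
91^4 ≡ 35
91^6 ≡ 193
91^8 ≡ 61
91^12 ≡ 1
The smallest such exponent is 12, so the order of 91 is 12.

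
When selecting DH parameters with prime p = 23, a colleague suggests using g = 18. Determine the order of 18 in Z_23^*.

11

Since 18 ∈ (Z/23Z)^×, its order divides φ(23) = 23 − 1 = 22 = 2 · 11.
Divisors of 22: 1, 2, 11, 22.
Evaluate successive powers at the divisors of 22:
18^1 ≡ 18 (mod 23)
18^2 ≡ 2 (mod 23)
18^11 ≡ 1 (mod 23) ✓
So ord_23(18) = 11.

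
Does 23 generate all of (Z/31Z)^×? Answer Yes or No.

φ(31) = 31 − 1 = 30 = 2 · 3 · 5.
Test 23^(30/q) mod 31 for each prime factor q of 30:
23^15 ≡ 30 (mod 31)  [q = 2: ≢ 1 ✓]
23^10 ≡ 1 (mod 31)  [q = 3: ≡ 1 ✗]
23^6 ≡ 8 (mod 31)  [q = 5: ≢ 1 ✓]
Since 23^10 ≡ 1, the order of 23 divides 10 < 30, so 23 is not a primitive root.

No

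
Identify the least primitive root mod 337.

10

φ(337) = 337 − 1 = 336 = 2^4 · 3 · 7.
g is a primitive root iff g^(336/q) ≢ 1 (mod 337) for each prime q ∈ {2, 3, 7}.
g = 2: 2^168 ≡ 1 — hits 1, so not a primitive root.
g = 3: 3^168 ≡ 1 — hits 1, so not a primitive root.
g = 4: 4^168 ≡ 1 — hits 1, so not a primitive root.
g = 5: 5^168 ≡ 336; 5^112 ≡ 1 — hits 1, so not a primitive root.
g = 6: 6^168 ≡ 1 — hits 1, so not a primitive root.
g = 7: 7^168 ≡ 1 — hits 1, so not a primitive root.
g = 8: 8^168 ≡ 1 — hits 1, so not a primitive root.
g = 9: 9^168 ≡ 1 — hits 1, so not a primitive root.
g = 10: 10^168 ≡ 336; 10^112 ≡ 128; 10^48 ≡ 175 — none is 1, so 10 is a primitive root.
So 10 is the smallest generator of (Z/337Z)^×.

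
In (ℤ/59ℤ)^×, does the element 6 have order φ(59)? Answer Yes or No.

Yes

φ(59) = 59 − 1 = 58 = 2 · 29.
It suffices to check that the order of 6 is not a proper divisor of 58: compute 6^(58/q) for q ∈ {2, 29}.
6^29 ≡ 58 (mod 59)  [q = 2: ≢ 1 ✓]
6^2 ≡ 36 (mod 59)  [q = 29: ≢ 1 ✓]
All checks pass, so 6 has order 58 and is a primitive root modulo 59.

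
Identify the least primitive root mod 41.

φ(41) = 41 − 1 = 40 = 2^3 · 5.
Test candidates g = 2, 3, … against the prime factors q ∈ {2, 5} of φ(41): g is a generator iff g^(40/q) ≢ 1 for every such q.
g = 2: 2^20 ≡ 1 — hits 1, so not a primitive root.
g = 3: 3^20 ≡ 40; 3^8 ≡ 1 — hits 1, so not a primitive root.
g = 4: 4^20 ≡ 1 — hits 1, so not a primitive root.
g = 5: 5^20 ≡ 1 — hits 1, so not a primitive root.
g = 6: 6^20 ≡ 40; 6^8 ≡ 10 — none is 1, so 6 is a primitive root.
So 6 is the smallest generator of (Z/41Z)^×.

6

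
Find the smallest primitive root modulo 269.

2

φ(269) = 269 − 1 = 268 = 2^2 · 67.
Test candidates g = 2, 3, … against the prime factors q ∈ {2, 67} of φ(269): g is a generator iff g^(268/q) ≢ 1 for every such q.
g = 2: 2^134 ≡ 268; 2^4 ≡ 16 — none is 1, so 2 is a primitive root.
The smallest primitive root modulo 269 is 2.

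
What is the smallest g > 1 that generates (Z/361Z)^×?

2

φ(361) = φ(19^2) = 19·(19−1) = 342 = 2 · 3^2 · 19.
g is a primitive root iff g^(342/q) ≢ 1 (mod 361) for each prime q ∈ {2, 3, 19}.
g = 2: 2^171 ≡ 360; 2^114 ≡ 292; 2^18 ≡ 58 — none is 1, so 2 is a primitive root.
The smallest primitive root modulo 361 is 2.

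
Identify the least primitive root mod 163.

φ(163) = 163 − 1 = 162 = 2 · 3^4.
g is a primitive root iff g^(162/q) ≢ 1 (mod 163) for each prime q ∈ {2, 3}.
g = 2: 2^81 ≡ 162; 2^54 ≡ 104 — none is 1, so 2 is a primitive root.
The smallest primitive root modulo 163 is 2.

2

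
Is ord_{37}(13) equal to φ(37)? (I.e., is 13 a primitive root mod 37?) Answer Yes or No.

Yes

φ(37) = 37 − 1 = 36 = 2^2 · 3^2.
An element g generates (Z/37Z)^× iff g^(36/q) ≢ 1 (mod 37) for each prime q ∈ {2, 3}.
13^18 ≡ 36 (mod 37)  [q = 2: ≢ 1 ✓]
13^12 ≡ 10 (mod 37)  [q = 3: ≢ 1 ✓]
All checks pass, so 13 has order 36 and is a primitive root modulo 37.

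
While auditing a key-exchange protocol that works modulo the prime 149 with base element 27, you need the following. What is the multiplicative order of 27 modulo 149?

148

By Lagrange's theorem, ord_149(27) divides φ(149) = 149 − 1 = 148 = 2^2 · 37.
Divisors of 148: 1, 2, 4, 37, 74, 148.
Test each divisor d:
27^1 ≡ 27 (mod 149)
27^2 ≡ 133 (mod 149)
27^4 ≡ 107 (mod 149)
27^37 ≡ 105 (mod 149)
27^74 ≡ 148 (mod 149)
27^148 ≡ 1 (mod 149) ✓
So ord_149(27) = 148.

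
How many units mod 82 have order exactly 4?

φ(82) = φ(2)·φ(41) = 1·40 = 40 = 2^3 · 5.
(Z/82Z)^× is cyclic (|G| = 40); a cyclic group of order m has exactly φ(d) elements of each order d | m, and none otherwise.
4 = 2^2 divides 40, and φ(4) = 2.

2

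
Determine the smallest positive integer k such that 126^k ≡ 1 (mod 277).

276

The order of 126 must divide φ(277) = 277 − 1 = 276 = 2^2 · 3 · 23.
Divisors of 276: 1, 2, 3, 4, 6, 12, 23, 46, 69, 92, 138, 276.
Compute 126^d (mod 277) for the divisors d until we hit 1:
126^1 ≡ 126
126^2 ≡ 87
126^3 ≡ 159
126^4 ≡ 90
126^6 ≡ 74
126^12 ≡ 213
126^23 ≡ 182
126^46 ≡ 161
126^69 ≡ 217
126^92 ≡ 160
126^138 ≡ 276
126^276 ≡ 1
So ord_277(126) = 276.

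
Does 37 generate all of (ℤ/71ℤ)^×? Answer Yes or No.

φ(71) = 71 − 1 = 70 = 2 · 5 · 7.
Test 37^(70/q) mod 71 for each prime factor q of 70:
37^35 ≡ 1 (mod 71)  [q = 2: ≡ 1 ✗]
37^14 ≡ 1 (mod 71)  [q = 5: ≡ 1 ✗]
37^10 ≡ 30 (mod 71)  [q = 7: ≢ 1 ✓]
The check at q = 2 fails, so 37 generates a proper subgroup.

No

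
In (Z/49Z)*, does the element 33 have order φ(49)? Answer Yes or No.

φ(49) = φ(7^2) = 7·(7−1) = 42 = 2 · 3 · 7.
33 is a primitive root mod 49 iff 33^(φ(49)/q) ≢ 1 for every prime q | φ(49), i.e. q ∈ {2, 3, 7}.
33^21 ≡ 48 (mod 49)  [q = 2: ≢ 1 ✓]
33^14 ≡ 18 (mod 49)  [q = 3: ≢ 1 ✓]
33^6 ≡ 8 (mod 49)  [q = 7: ≢ 1 ✓]
None equal 1, so ord_49(33) = 42: 33 is a primitive root.

Yes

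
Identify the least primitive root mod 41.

6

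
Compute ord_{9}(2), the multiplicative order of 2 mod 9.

By Lagrange's theorem, ord_9(2) divides φ(9) = φ(3^2) = 3·(3−1) = 6 = 2 · 3.
Divisors of 6: 1, 2, 3, 6.
Check 2^d mod 9 for each divisor in increasing order:
2^1 ≡ 2 (mod 9)
2^2 ≡ 4 (mod 9)
2^3 ≡ 8 (mod 9)
2^6 ≡ 1 (mod 9) ✓
Hence ord(2) = 6.

6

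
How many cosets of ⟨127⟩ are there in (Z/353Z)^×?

The order of 127 must divide φ(353) = 353 − 1 = 352 = 2^5 · 11.
Divisors of 352: 1, 2, 4, 8, 11, 16, 22, 32, 44, 88, 176, 352.
Test each divisor d:
127^1 ≡ 127 (mod 353)
127^2 ≡ 244 (mod 353)
127^4 ≡ 232 (mod 353)
127^8 ≡ 168 (mod 353)
127^11 ≡ 293 (mod 353)
127^16 ≡ 337 (mod 353)
127^22 ≡ 70 (mod 353)
127^32 ≡ 256 (mod 353)
127^44 ≡ 311 (mod 353)
127^88 ≡ 352 (mod 353)
127^176 ≡ 1 (mod 353) ✓
Thus |⟨127⟩| = ord(127) = 176.
[(Z/353Z)^× : ⟨127⟩] = 352/176 = 2.

2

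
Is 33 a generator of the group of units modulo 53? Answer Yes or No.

φ(53) = 53 − 1 = 52 = 2^2 · 13.
An element g generates (Z/53Z)^× iff g^(52/q) ≢ 1 (mod 53) for each prime q ∈ {2, 13}.
33^26 ≡ 52 (mod 53)  [q = 2: ≢ 1 ✓]
33^4 ≡ 46 (mod 53)  [q = 13: ≢ 1 ✓]
All checks pass, so 33 has order 52 and is a primitive root modulo 53.

Yes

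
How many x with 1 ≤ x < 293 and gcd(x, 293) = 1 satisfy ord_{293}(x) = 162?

φ(293) = 293 − 1 = 292 = 2^2 · 73.
(Z/293Z)^× is cyclic (|G| = 292); a cyclic group of order m has exactly φ(d) elements of each order d | m, and none otherwise.
Since 162 ∤ 292, the count is 0.

0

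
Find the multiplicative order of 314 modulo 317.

316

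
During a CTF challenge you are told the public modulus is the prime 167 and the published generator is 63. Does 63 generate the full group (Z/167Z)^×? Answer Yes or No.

No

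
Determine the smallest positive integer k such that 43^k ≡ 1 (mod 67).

22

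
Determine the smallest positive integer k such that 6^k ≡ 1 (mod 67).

33

The order of 6 must divide φ(67) = 67 − 1 = 66 = 2 · 3 · 11.
Divisors of 66: 1, 2, 3, 6, 11, 22, 33, 66.
Compute 6^d (mod 67) for the divisors d until we hit 1:
6^1 ≡ 6 (mod 67)
6^2 ≡ 36 (mod 67)
6^3 ≡ 15 (mod 67)
6^6 ≡ 24 (mod 67)
6^11 ≡ 29 (mod 67)
6^22 ≡ 37 (mod 67)
6^33 ≡ 1 (mod 67) ✓
The smallest such exponent is 33, so the order of 6 is 33.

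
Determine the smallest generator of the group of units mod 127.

φ(127) = 127 − 1 = 126 = 2 · 3^2 · 7.
Test candidates g = 2, 3, … against the prime factors q ∈ {2, 3, 7} of φ(127): g is a generator iff g^(126/q) ≢ 1 for every such q.
g = 2: 2^63 ≡ 1 — hits 1, so not a primitive root.
g = 3: 3^63 ≡ 126; 3^42 ≡ 107; 3^18 ≡ 4 — none is 1, so 3 is a primitive root.
So 3 is the smallest generator of (Z/127Z)^×.

3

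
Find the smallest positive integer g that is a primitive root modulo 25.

φ(25) = φ(5^2) = 5·(5−1) = 20 = 2^2 · 5.
g is a primitive root iff g^(20/q) ≢ 1 (mod 25) for each prime q ∈ {2, 5}.
g = 2: 2^10 ≡ 24; 2^4 ≡ 16 — none is 1, so 2 is a primitive root.
The smallest primitive root modulo 25 is 2.

2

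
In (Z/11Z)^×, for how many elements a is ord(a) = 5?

4

φ(11) = 11 − 1 = 10 = 2 · 5.
(Z/11Z)^× is cyclic (|G| = 10); a cyclic group of order m has exactly φ(d) elements of each order d | m, and none otherwise.
5 | 10, and φ(5) = 5 − 1 = 4.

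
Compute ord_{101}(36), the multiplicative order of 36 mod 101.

5

The order of 36 must divide φ(101) = 101 − 1 = 100 = 2^2 · 5^2.
Divisors of 100: 1, 2, 4, 5, 10, 20, 25, 50, 100.
Compute 36^d (mod 101) for the divisors d until we hit 1:
36^1 ≡ 36
36^2 ≡ 84
36^4 ≡ 87
36^5 ≡ 1
The smallest such exponent is 5, so the order of 36 is 5.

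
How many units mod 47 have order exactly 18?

0

φ(47) = 47 − 1 = 46 = 2 · 23.
(Z/47Z)^× is cyclic (|G| = 46); a cyclic group of order m has exactly φ(d) elements of each order d | m, and none otherwise.
18 does not divide 46, so no element of (Z/47Z)^× has order 18.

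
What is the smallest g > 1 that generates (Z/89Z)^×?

φ(89) = 89 − 1 = 88 = 2^3 · 11.
g is a primitive root iff g^(88/q) ≢ 1 (mod 89) for each prime q ∈ {2, 11}.
g = 2: 2^44 ≡ 1 — hits 1, so not a primitive root.
g = 3: 3^44 ≡ 88; 3^8 ≡ 64 — none is 1, so 3 is a primitive root.
The smallest primitive root modulo 89 is 3.

3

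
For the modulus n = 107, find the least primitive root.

2

φ(107) = 107 − 1 = 106 = 2 · 53.
Test candidates g = 2, 3, … against the prime factors q ∈ {2, 53} of φ(107): g is a generator iff g^(106/q) ≢ 1 for every such q.
g = 2: 2^53 ≡ 106; 2^2 ≡ 4 — none is 1, so 2 is a primitive root.
So 2 is the smallest generator of (Z/107Z)^×.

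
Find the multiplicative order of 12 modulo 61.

The order of 12 must divide φ(61) = 61 − 1 = 60 = 2^2 · 3 · 5.
Divisors of 60: 1, 2, 3, 4, 5, 6, 10, 12, 15, 20, 30, 60.
Check 12^d mod 61 for each divisor in increasing order:
12^1 ≡ 12
12^2 ≡ 22
12^3 ≡ 20
12^4 ≡ 57
12^5 ≡ 13
12^6 ≡ 34
12^10 ≡ 47
12^12 ≡ 58
12^15 ≡ 1
Therefore the multiplicative order of 12 modulo 61 is 15.

15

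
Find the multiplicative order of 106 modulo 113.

By Lagrange's theorem, ord_113(106) divides φ(113) = 113 − 1 = 112 = 2^4 · 7.
Divisors of 112: 1, 2, 4, 7, 8, 14, 16, 28, 56, 112.
Test each divisor d:
106^1 ≡ 106
106^2 ≡ 49
106^4 ≡ 28
106^7 ≡ 1
Therefore the multiplicative order of 106 modulo 113 is 7.

7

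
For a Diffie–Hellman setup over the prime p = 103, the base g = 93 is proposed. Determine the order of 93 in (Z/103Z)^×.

17

Since 93 ∈ (Z/103Z)^×, its order divides φ(103) = 103 − 1 = 102 = 2 · 3 · 17.
Divisors of 102: 1, 2, 3, 6, 17, 34, 51, 102.
Compute 93^d (mod 103) for the divisors d until we hit 1:
93^1 ≡ 93
93^2 ≡ 100
93^3 ≡ 30
93^6 ≡ 76
93^17 ≡ 1
The smallest such exponent is 17, so the order of 93 is 17.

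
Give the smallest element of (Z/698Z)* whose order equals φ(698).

φ(698) = φ(2)·φ(349) = 1·348 = 348 = 2^2 · 3 · 29.
g is a primitive root iff g^(348/q) ≢ 1 (mod 698) for each prime q ∈ {2, 3, 29}.
g = 2: gcd(2, 698) = 2 > 1, not a unit — skip.
g = 3: 3^174 ≡ 1 — hits 1, so not a primitive root.
g = 4: gcd(4, 698) = 2 > 1, not a unit — skip.
g = 5: 5^174 ≡ 1 — hits 1, so not a primitive root.
g = 6: gcd(6, 698) = 2 > 1, not a unit — skip.
g = 7: 7^174 ≡ 697; 7^116 ≡ 575; 7^12 ≡ 249 — none is 1, so 7 is a primitive root.
The smallest primitive root modulo 698 is 7.

7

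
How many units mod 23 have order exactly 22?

10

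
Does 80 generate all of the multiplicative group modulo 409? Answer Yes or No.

No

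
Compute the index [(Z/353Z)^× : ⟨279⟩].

ord(279) | φ(353) = 353 − 1 = 352 = 2^5 · 11.
Divisors of 352: 1, 2, 4, 8, 11, 16, 22, 32, 44, 88, 176, 352.
Test each divisor d:
279^1 ≡ 279 (mod 353)
279^2 ≡ 181 (mod 353)
279^4 ≡ 285 (mod 353)
279^8 ≡ 35 (mod 353)
279^11 ≡ 347 (mod 353)
279^16 ≡ 166 (mod 353)
279^22 ≡ 36 (mod 353)
279^32 ≡ 22 (mod 353)
279^44 ≡ 237 (mod 353)
279^88 ≡ 42 (mod 353)
279^176 ≡ 352 (mod 353)
279^352 ≡ 1 (mod 353) ✓
The order of 279 is 352, so the subgroup it generates has 352 elements.
The index is φ(353) / ord(279) = 352 / 352 = 1.

1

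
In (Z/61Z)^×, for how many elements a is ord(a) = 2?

1

φ(61) = 61 − 1 = 60 = 2^2 · 3 · 5.
Since (Z/61Z)^× is cyclic of order 60, the number of elements of order d is φ(d) when d | 60 and 0 otherwise.
2 | 60, and φ(2) = 2 − 1 = 1.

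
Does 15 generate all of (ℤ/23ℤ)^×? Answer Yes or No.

Yes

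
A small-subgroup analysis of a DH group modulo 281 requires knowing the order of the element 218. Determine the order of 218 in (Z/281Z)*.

70

Since 218 ∈ (Z/281Z)^×, its order divides φ(281) = 281 − 1 = 280 = 2^3 · 5 · 7.
Divisors of 280: 1, 2, 4, 5, 7, 8, 10, 14, 20, 28, 35, 40, 56, 70, 140, 280.
Compute 218^d (mod 281) for the divisors d until we hit 1:
218^1 ≡ 218 (mod 281)
218^2 ≡ 35 (mod 281)
218^4 ≡ 101 (mod 281)
218^5 ≡ 100 (mod 281)
218^7 ≡ 128 (mod 281)
218^8 ≡ 85 (mod 281)
218^10 ≡ 165 (mod 281)
218^14 ≡ 86 (mod 281)
218^20 ≡ 249 (mod 281)
218^28 ≡ 90 (mod 281)
218^35 ≡ 280 (mod 281)
218^40 ≡ 181 (mod 281)
218^56 ≡ 232 (mod 281)
218^70 ≡ 1 (mod 281) ✓
Therefore the multiplicative order of 218 modulo 281 is 70.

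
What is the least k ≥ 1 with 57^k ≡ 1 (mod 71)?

5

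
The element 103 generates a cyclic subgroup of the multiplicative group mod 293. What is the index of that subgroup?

Since 103 ∈ (Z/293Z)^×, its order divides φ(293) = 293 − 1 = 292 = 2^2 · 73.
Divisors of 292: 1, 2, 4, 73, 146, 292.
Evaluate successive powers at the divisors of 292:
103^1 ≡ 103 (mod 293)
103^2 ≡ 61 (mod 293)
103^4 ≡ 205 (mod 293)
103^73 ≡ 155 (mod 293)
103^146 ≡ 292 (mod 293)
103^292 ≡ 1 (mod 293) ✓
So ord_293(103) = 292, hence |⟨103⟩| = 292.
[(Z/293Z)^× : ⟨103⟩] = 292/292 = 1.

1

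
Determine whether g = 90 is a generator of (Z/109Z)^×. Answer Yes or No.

φ(109) = 109 − 1 = 108 = 2^2 · 3^3.
It suffices to check that the order of 90 is not a proper divisor of 108: compute 90^(108/q) for q ∈ {2, 3}.
90^54 ≡ 108 (mod 109)  [q = 2: ≢ 1 ✓]
90^36 ≡ 1 (mod 109)  [q = 3: ≡ 1 ✗]
The check at q = 3 fails, so 90 generates a proper subgroup.

No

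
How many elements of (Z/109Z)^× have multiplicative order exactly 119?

0

φ(109) = 109 − 1 = 108 = 2^2 · 3^3.
(Z/109Z)^× is cyclic (|G| = 108); a cyclic group of order m has exactly φ(d) elements of each order d | m, and none otherwise.
Since 119 ∤ 108, the count is 0.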